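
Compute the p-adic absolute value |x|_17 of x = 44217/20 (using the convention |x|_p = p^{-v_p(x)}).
|44217/20|_17 = 1/4913

Step 1 — compute v_17(x) by factoring powers of 17 out of the numerator and denominator: v_17(44217/20) = 3. Step 2 — apply |x|_p = p^{-v_p(x)} = 17^{-3} = 1/4913.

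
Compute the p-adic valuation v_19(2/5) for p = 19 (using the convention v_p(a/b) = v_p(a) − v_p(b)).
v_19(2/5) = 0

Factor powers of 19 from the numerator and denominator of the reduced fraction: 2 = 19^0 · 2 and 5 = 19^0 · 5. Apply v_p(a/b) = v_p(a) − v_p(b): v_19(2/5) = 0 − 0 = 0.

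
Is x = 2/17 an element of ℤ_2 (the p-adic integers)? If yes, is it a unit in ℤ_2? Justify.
x ∈ ℤ_2 but not a unit; v_2(x) = 1 > 0

ℤ_2 = {x ∈ ℚ_2 : v_2(x) ≥ 0} and ℤ_2^× = {x ∈ ℤ_2 : v_2(x) = 0}. Here v_2(2/17) = v_2(num) − v_2(den) = 1; compare against these criteria.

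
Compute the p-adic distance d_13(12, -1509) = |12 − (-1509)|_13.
d_13(12, -1509) = 1/169

Step 1 — x − y = 12 − (-1509) = 1521. Step 2 — v_13(1521) = 2 (factor: 1521 = (13^2 · 9); the sign does not affect v_p). Step 3 — |x − y|_13 = 13^{-2} = 1/169.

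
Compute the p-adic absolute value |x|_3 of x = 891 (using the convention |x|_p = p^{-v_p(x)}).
|891|_3 = 1/81

Step 1 — compute v_3(x) by factoring powers of 3 out of the numerator and denominator: v_3(891) = 4. Step 2 — apply |x|_p = p^{-v_p(x)} = 3^{-4} = 1/81.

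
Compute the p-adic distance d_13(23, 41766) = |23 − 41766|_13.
d_13(23, 41766) = 1/2197

Step 1 — x − y = 23 − 41766 = -41743. Step 2 — v_13(-41743) = 3 (factor: -41743 = −(13^3 · 19); the sign does not affect v_p). Step 3 — |x − y|_13 = 13^{-3} = 1/2197.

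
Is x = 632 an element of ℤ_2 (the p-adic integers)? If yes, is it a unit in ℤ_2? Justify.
x ∈ ℤ_2 but not a unit; v_2(x) = 3 > 0

ℤ_2 = {x ∈ ℚ_2 : v_2(x) ≥ 0} and ℤ_2^× = {x ∈ ℤ_2 : v_2(x) = 0}. Here v_2(632) = v_2(num) − v_2(den) = 3; compare against these criteria.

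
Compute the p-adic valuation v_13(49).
v_13(49) = 0

v_13(n) is the largest exponent k such that 13^k divides n. Factor out: 49 = 13^0 · 49. (Sign doesn't affect v_p.) So v_13(49) = 0.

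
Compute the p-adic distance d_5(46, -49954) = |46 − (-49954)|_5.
d_5(46, -49954) = 1/3125

Step 1 — x − y = 46 − (-49954) = 50000. Step 2 — v_5(50000) = 5 (factor: 50000 = (5^5 · 16); the sign does not affect v_p). Step 3 — |x − y|_5 = 5^{-5} = 1/3125.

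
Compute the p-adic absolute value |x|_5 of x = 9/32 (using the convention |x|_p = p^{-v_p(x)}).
|9/32|_5 = 1

Step 1 — compute v_5(x) by factoring powers of 5 out of the numerator and denominator: v_5(9/32) = 0. Step 2 — apply |x|_p = p^{-v_p(x)} = 5^{0} = 1.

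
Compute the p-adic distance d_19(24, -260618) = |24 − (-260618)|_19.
d_19(24, -260618) = 1/130321

Step 1 — x − y = 24 − (-260618) = 260642. Step 2 — v_19(260642) = 4 (factor: 260642 = (19^4 · 2); the sign does not affect v_p). Step 3 — |x − y|_19 = 19^{-4} = 1/130321.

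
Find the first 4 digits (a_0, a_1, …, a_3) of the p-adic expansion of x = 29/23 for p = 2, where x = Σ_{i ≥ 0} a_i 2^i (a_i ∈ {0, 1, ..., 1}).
(a_0, …, a_3) = (1, 1, 0, 1)

v_2(29/23) = 0 (numerator and denominator both coprime to 2), so x ∈ ℤ_2^×. Compute digits iteratively via a_i = x_i mod 2, x_{i+1} = (x_i − a_i)/2, with x_0 = x:
  x_0 = 29/23;  a_0 = 1;  x_1 = (x_0 − 1)/2 = 3/23
  x_1 = 3/23;  a_1 = 1;  x_2 = (x_1 − 1)/2 = -10/23
  x_2 = -10/23;  a_2 = 0;  x_3 = (x_2 − 0)/2 = -5/23
  x_3 = -5/23;  a_3 = 1;  x_4 = (x_3 − 1)/2 = -14/23
Digits: (1, 1, 0, 1).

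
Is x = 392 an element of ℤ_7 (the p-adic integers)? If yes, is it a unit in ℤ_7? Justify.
x ∈ ℤ_7 but not a unit; v_7(x) = 2 > 0

ℤ_7 = {x ∈ ℚ_7 : v_7(x) ≥ 0} and ℤ_7^× = {x ∈ ℤ_7 : v_7(x) = 0}. Here v_7(392) = v_7(num) − v_7(den) = 2; compare against these criteria.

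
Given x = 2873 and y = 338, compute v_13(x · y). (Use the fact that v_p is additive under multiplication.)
v_13(971074) = 4

v_p(x) = 2 (factor: 2873 = 13^2 · 17); v_p(y) = 2 (factor: 338 = 13^2 · 2). Additivity: v_p(xy) = v_p(x) + v_p(y) = 2 + 2 = 4. (Direct check: xy = 971074 = 13^4 · (34).)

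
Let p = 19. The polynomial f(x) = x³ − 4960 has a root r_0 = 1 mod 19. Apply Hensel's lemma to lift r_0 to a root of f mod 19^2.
r_1 = 210 (mod 361)

Hensel: r_{i+1} = r_i − f(r_i)/f′(r_i) mod 19^{i+2}, where f′(x) = 3x². Iterate:
  r_0 = 1 (mod 19)
  r_1 = 210 (mod 361)
Final: r = 210 with f(r) ≡ 0 mod 19^2.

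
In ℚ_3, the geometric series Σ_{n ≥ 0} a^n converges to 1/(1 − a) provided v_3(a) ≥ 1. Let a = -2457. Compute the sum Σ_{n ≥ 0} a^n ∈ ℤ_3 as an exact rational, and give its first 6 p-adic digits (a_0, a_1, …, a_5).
Σ a^n = 1/(1 − a) = 1/2458;  first 6 digits = (1, 0, 0, 2, 2, 1)

v_3(a) = 3 ≥ 1, so the series converges in ℤ_3 to 1/(1 − a) = 1/(1 − (-2457)) = 1/2458. Expand this rational in ℤ_3: compute digits iteratively via d_i = x_i mod 3, x_{i+1} = (x_i − d_i)/3. The first 6 digits are (1, 0, 0, 2, 2, 1).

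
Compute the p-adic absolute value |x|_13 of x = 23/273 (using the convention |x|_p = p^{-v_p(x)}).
|23/273|_13 = 13

Step 1 — compute v_13(x) by factoring powers of 13 out of the numerator and denominator: v_13(23/273) = -1. Step 2 — apply |x|_p = p^{-v_p(x)} = 13^{1} = 13.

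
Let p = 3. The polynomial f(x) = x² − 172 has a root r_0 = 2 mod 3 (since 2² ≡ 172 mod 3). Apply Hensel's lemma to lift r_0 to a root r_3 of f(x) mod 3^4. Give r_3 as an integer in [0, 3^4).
r_3 = 35 (mod 81)

Hensel's recurrence: r_{i+1} = r_i − f(r_i)·(f′(r_i))^{-1} mod 3^{i+2}, with f′(x) = 2x. Iterate:
  r_0 = 2 (mod 3)
  r_1 = 8 (mod 9)
  r_2 = 8 (mod 27)
  r_3 = 35 (mod 81)
Final: r_3 = 35, and one checks f(r_3) ≡ 0 mod 3^4.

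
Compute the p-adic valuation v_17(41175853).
v_17(41175853) = 5

v_17(n) is the largest exponent k such that 17^k divides n. Factor out: 41175853 = 17^5 · 29. (Sign doesn't affect v_p.) So v_17(41175853) = 5.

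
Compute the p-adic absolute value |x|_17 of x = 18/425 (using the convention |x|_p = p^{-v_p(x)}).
|18/425|_17 = 17

Step 1 — compute v_17(x) by factoring powers of 17 out of the numerator and denominator: v_17(18/425) = -1. Step 2 — apply |x|_p = p^{-v_p(x)} = 17^{1} = 17.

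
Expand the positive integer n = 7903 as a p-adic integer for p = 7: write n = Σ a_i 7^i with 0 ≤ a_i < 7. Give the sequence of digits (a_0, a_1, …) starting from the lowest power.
(a_0, a_1, …) = (0, 2, 0, 2, 3)

Repeated division by 7 gives the digits low-to-high: 7903 = 2·7^1 + 2·7^3 + 3·7^4. Digit sequence: (0, 2, 0, 2, 3).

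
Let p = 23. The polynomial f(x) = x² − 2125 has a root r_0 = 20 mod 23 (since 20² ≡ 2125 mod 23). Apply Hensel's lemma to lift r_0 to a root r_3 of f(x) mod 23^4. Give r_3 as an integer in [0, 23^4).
r_3 = 186205 (mod 279841)

Hensel's recurrence: r_{i+1} = r_i − f(r_i)·(f′(r_i))^{-1} mod 23^{i+2}, with f′(x) = 2x. Iterate:
  r_0 = 20 (mod 23)
  r_1 = 526 (mod 529)
  r_2 = 3700 (mod 12167)
  r_3 = 186205 (mod 279841)
Final: r_3 = 186205, and one checks f(r_3) ≡ 0 mod 23^4.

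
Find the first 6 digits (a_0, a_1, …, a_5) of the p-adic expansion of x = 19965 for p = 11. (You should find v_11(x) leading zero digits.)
(a_0, …, a_5) = (0, 0, 0, 4, 1, 0)

v_11(19965) = 3, so a_0 = ... = a_2 = 0. Factor out: x = 11^3 · u with u = 15 a unit in ℤ_11. Expand u iteratively via a_{v+i} = u_i mod 11, u_{i+1} = (u_i − a_{v+i})/11:
  u_0 = 15;  a_3 = 4;  u_1 = (u_0 − 4)/11 = 1
  u_1 = 1;  a_4 = 1;  u_2 = (u_1 − 1)/11 = 0
  u_2 = 0;  a_5 = 0;  u_3 = (u_2 − 0)/11 = 0
Digits: (0, 0, 0, 4, 1, 0).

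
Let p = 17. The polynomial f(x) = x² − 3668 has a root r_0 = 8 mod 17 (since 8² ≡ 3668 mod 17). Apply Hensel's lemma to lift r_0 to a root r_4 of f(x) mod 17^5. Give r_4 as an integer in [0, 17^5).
r_4 = 1363663 (mod 1419857)

Hensel's recurrence: r_{i+1} = r_i − f(r_i)·(f′(r_i))^{-1} mod 17^{i+2}, with f′(x) = 2x. Iterate:
  r_0 = 8 (mod 17)
  r_1 = 161 (mod 289)
  r_2 = 2762 (mod 4913)
  r_3 = 27327 (mod 83521)
  r_4 = 1363663 (mod 1419857)
Final: r_4 = 1363663, and one checks f(r_4) ≡ 0 mod 17^5.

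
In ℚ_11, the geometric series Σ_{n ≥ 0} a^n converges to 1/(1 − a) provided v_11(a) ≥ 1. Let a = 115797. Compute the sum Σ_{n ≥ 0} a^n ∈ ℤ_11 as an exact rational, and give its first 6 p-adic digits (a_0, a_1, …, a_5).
Σ a^n = 1/(1 − a) = -1/115796;  first 6 digits = (1, 0, 0, 10, 7, 0)

v_11(a) = 3 ≥ 1, so the series converges in ℤ_11 to 1/(1 − a) = 1/(1 − 115797) = -1/115796. Expand this rational in ℤ_11: compute digits iteratively via d_i = x_i mod 11, x_{i+1} = (x_i − d_i)/11. The first 6 digits are (1, 0, 0, 10, 7, 0).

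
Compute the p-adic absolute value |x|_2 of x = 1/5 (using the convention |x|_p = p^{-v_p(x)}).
|1/5|_2 = 1

Step 1 — compute v_2(x) by factoring powers of 2 out of the numerator and denominator: v_2(1/5) = 0. Step 2 — apply |x|_p = p^{-v_p(x)} = 2^{0} = 1.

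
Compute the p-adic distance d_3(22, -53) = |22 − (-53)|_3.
d_3(22, -53) = 1/3

Step 1 — x − y = 22 − (-53) = 75. Step 2 — v_3(75) = 1 (factor: 75 = (3^1 · 25); the sign does not affect v_p). Step 3 — |x − y|_3 = 3^{-1} = 1/3.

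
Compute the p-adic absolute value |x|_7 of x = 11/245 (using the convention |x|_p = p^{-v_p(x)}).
|11/245|_7 = 49

Step 1 — compute v_7(x) by factoring powers of 7 out of the numerator and denominator: v_7(11/245) = -2. Step 2 — apply |x|_p = p^{-v_p(x)} = 7^{2} = 49.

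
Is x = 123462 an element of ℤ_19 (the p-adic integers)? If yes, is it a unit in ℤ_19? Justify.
x ∈ ℤ_19 but not a unit; v_19(x) = 3 > 0

ℤ_19 = {x ∈ ℚ_19 : v_19(x) ≥ 0} and ℤ_19^× = {x ∈ ℤ_19 : v_19(x) = 0}. Here v_19(123462) = v_19(num) − v_19(den) = 3; compare against these criteria.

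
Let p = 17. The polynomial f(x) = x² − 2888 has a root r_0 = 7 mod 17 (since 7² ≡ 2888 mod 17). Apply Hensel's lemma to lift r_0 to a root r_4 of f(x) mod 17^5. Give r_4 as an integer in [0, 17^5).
r_4 = 487278 (mod 1419857)

Hensel's recurrence: r_{i+1} = r_i − f(r_i)·(f′(r_i))^{-1} mod 17^{i+2}, with f′(x) = 2x. Iterate:
  r_0 = 7 (mod 17)
  r_1 = 24 (mod 289)
  r_2 = 891 (mod 4913)
  r_3 = 69673 (mod 83521)
  r_4 = 487278 (mod 1419857)
Final: r_4 = 487278, and one checks f(r_4) ≡ 0 mod 17^5.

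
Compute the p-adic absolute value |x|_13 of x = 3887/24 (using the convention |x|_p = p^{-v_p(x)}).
|3887/24|_13 = 1/169

Step 1 — compute v_13(x) by factoring powers of 13 out of the numerator and denominator: v_13(3887/24) = 2. Step 2 — apply |x|_p = p^{-v_p(x)} = 13^{-2} = 1/169.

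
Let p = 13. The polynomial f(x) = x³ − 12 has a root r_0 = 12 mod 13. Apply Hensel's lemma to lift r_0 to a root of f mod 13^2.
r_1 = 116 (mod 169)

Hensel: r_{i+1} = r_i − f(r_i)/f′(r_i) mod 13^{i+2}, where f′(x) = 3x². Iterate:
  r_0 = 12 (mod 13)
  r_1 = 116 (mod 169)
Final: r = 116 with f(r) ≡ 0 mod 13^2.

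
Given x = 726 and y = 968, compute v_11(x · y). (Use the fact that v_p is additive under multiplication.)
v_11(702768) = 4

v_p(x) = 2 (factor: 726 = 11^2 · 6); v_p(y) = 2 (factor: 968 = 11^2 · 8). Additivity: v_p(xy) = v_p(x) + v_p(y) = 2 + 2 = 4. (Direct check: xy = 702768 = 11^4 · (48).)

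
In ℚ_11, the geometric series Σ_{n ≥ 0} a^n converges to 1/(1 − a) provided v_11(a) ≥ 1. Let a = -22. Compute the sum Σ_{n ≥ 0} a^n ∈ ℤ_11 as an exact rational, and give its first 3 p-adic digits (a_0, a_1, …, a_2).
Σ a^n = 1/(1 − a) = 1/23;  first 3 digits = (1, 9, 3)

v_11(a) = 1 ≥ 1, so the series converges in ℤ_11 to 1/(1 − a) = 1/(1 − (-22)) = 1/23. Expand this rational in ℤ_11: compute digits iteratively via d_i = x_i mod 11, x_{i+1} = (x_i − d_i)/11. The first 3 digits are (1, 9, 3).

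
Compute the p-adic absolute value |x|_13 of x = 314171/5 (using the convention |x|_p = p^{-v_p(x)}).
|314171/5|_13 = 1/28561

Step 1 — compute v_13(x) by factoring powers of 13 out of the numerator and denominator: v_13(314171/5) = 4. Step 2 — apply |x|_p = p^{-v_p(x)} = 13^{-4} = 1/28561.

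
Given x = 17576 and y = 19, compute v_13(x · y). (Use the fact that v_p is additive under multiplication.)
v_13(333944) = 3

v_p(x) = 3 (factor: 17576 = 13^3 · 8); v_p(y) = 0 (factor: 19 = 13^0 · 19). Additivity: v_p(xy) = v_p(x) + v_p(y) = 3 + 0 = 3. (Direct check: xy = 333944 = 13^3 · (152).)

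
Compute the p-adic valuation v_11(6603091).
v_11(6603091) = 5

v_11(n) is the largest exponent k such that 11^k divides n. Factor out: 6603091 = 11^5 · 41. (Sign doesn't affect v_p.) So v_11(6603091) = 5.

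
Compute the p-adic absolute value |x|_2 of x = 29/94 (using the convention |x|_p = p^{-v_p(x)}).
|29/94|_2 = 2

Step 1 — compute v_2(x) by factoring powers of 2 out of the numerator and denominator: v_2(29/94) = -1. Step 2 — apply |x|_p = p^{-v_p(x)} = 2^{1} = 2.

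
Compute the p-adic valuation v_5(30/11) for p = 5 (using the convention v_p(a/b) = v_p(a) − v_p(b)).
v_5(30/11) = 1

Factor powers of 5 from the numerator and denominator of the reduced fraction: 30 = 5^1 · 6 and 11 = 5^0 · 11. Apply v_p(a/b) = v_p(a) − v_p(b): v_5(30/11) = 1 − 0 = 1.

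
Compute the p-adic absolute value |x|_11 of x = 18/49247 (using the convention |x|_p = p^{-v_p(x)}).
|18/49247|_11 = 1331

Step 1 — compute v_11(x) by factoring powers of 11 out of the numerator and denominator: v_11(18/49247) = -3. Step 2 — apply |x|_p = p^{-v_p(x)} = 11^{3} = 1331.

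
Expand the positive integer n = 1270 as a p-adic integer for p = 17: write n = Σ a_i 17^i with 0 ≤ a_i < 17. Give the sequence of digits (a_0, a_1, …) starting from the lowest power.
(a_0, a_1, …) = (12, 6, 4)

Repeated division by 17 gives the digits low-to-high: 1270 = 12 + 6·17^1 + 4·17^2. Digit sequence: (12, 6, 4).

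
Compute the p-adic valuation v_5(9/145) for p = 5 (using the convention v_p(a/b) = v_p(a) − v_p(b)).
v_5(9/145) = -1

Factor powers of 5 from the numerator and denominator of the reduced fraction: 9 = 5^0 · 9 and 145 = 5^1 · 29. Apply v_p(a/b) = v_p(a) − v_p(b): v_5(9/145) = 0 − 1 = -1.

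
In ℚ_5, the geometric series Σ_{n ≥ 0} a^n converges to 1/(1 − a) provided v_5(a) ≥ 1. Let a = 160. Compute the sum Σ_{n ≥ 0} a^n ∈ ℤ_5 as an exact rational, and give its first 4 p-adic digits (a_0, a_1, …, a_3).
Σ a^n = 1/(1 − a) = -1/159;  first 4 digits = (1, 2, 0, 4)

v_5(a) = 1 ≥ 1, so the series converges in ℤ_5 to 1/(1 − a) = 1/(1 − 160) = -1/159. Expand this rational in ℤ_5: compute digits iteratively via d_i = x_i mod 5, x_{i+1} = (x_i − d_i)/5. The first 4 digits are (1, 2, 0, 4).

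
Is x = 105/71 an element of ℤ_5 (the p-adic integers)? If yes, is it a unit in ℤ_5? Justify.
x ∈ ℤ_5 but not a unit; v_5(x) = 1 > 0

ℤ_5 = {x ∈ ℚ_5 : v_5(x) ≥ 0} and ℤ_5^× = {x ∈ ℤ_5 : v_5(x) = 0}. Here v_5(105/71) = v_5(num) − v_5(den) = 1; compare against these criteria.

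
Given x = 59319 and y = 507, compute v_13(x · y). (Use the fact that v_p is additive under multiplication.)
v_13(30074733) = 5

v_p(x) = 3 (factor: 59319 = 13^3 · 27); v_p(y) = 2 (factor: 507 = 13^2 · 3). Additivity: v_p(xy) = v_p(x) + v_p(y) = 3 + 2 = 5. (Direct check: xy = 30074733 = 13^5 · (81).)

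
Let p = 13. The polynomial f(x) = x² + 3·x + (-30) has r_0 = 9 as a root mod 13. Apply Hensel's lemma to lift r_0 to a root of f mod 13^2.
r_1 = 126 (mod 169)

Hensel: r_{i+1} = r_i − f(r_i)·(f′(r_i))^{-1} mod 13^{i+2}, f′(x) = 2x + 3. Iterate:
  r_0 = 9 (mod 13)
  r_1 = 126 (mod 169)
Final: r = 126 satisfies f(r) ≡ 0 mod 13^2.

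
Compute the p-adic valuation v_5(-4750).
v_5(-4750) = 3

v_5(n) is the largest exponent k such that 5^k divides n. Factor out: -4750 = -5^3 · 38. (Sign doesn't affect v_p.) So v_5(-4750) = 3.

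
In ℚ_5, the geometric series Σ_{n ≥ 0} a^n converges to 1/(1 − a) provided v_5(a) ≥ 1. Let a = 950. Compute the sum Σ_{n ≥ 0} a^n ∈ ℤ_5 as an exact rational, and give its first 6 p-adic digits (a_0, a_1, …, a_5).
Σ a^n = 1/(1 − a) = -1/949;  first 6 digits = (1, 0, 3, 2, 0, 4)

v_5(a) = 2 ≥ 1, so the series converges in ℤ_5 to 1/(1 − a) = 1/(1 − 950) = -1/949. Expand this rational in ℤ_5: compute digits iteratively via d_i = x_i mod 5, x_{i+1} = (x_i − d_i)/5. The first 6 digits are (1, 0, 3, 2, 0, 4).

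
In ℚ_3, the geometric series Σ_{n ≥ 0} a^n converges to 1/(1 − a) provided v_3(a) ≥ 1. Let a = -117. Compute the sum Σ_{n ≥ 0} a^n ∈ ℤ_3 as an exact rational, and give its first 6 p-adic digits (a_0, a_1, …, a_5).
Σ a^n = 1/(1 − a) = 1/118;  first 6 digits = (1, 0, 2, 1, 2, 1)

v_3(a) = 2 ≥ 1, so the series converges in ℤ_3 to 1/(1 − a) = 1/(1 − (-117)) = 1/118. Expand this rational in ℤ_3: compute digits iteratively via d_i = x_i mod 3, x_{i+1} = (x_i − d_i)/3. The first 6 digits are (1, 0, 2, 1, 2, 1).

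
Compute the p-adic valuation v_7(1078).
v_7(1078) = 2

v_7(n) is the largest exponent k such that 7^k divides n. Factor out: 1078 = 7^2 · 22. (Sign doesn't affect v_p.) So v_7(1078) = 2.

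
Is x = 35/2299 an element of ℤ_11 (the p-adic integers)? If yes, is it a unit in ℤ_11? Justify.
x ∉ ℤ_11 (v_11(x) = -2 < 0)

ℤ_11 = {x ∈ ℚ_11 : v_11(x) ≥ 0} and ℤ_11^× = {x ∈ ℤ_11 : v_11(x) = 0}. Here v_11(35/2299) = v_11(num) − v_11(den) = -2; compare against these criteria.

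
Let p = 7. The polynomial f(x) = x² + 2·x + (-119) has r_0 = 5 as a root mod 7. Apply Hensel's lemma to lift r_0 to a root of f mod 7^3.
r_2 = 208 (mod 343)

Hensel: r_{i+1} = r_i − f(r_i)·(f′(r_i))^{-1} mod 7^{i+2}, f′(x) = 2x + 2. Iterate:
  r_0 = 5 (mod 7)
  r_1 = 12 (mod 49)
  r_2 = 208 (mod 343)
Final: r = 208 satisfies f(r) ≡ 0 mod 7^3.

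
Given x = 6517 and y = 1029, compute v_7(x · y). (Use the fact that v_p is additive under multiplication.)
v_7(6705993) = 6

v_p(x) = 3 (factor: 6517 = 7^3 · 19); v_p(y) = 3 (factor: 1029 = 7^3 · 3). Additivity: v_p(xy) = v_p(x) + v_p(y) = 3 + 3 = 6. (Direct check: xy = 6705993 = 7^6 · (57).)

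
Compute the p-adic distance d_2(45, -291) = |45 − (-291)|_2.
d_2(45, -291) = 1/16

Step 1 — x − y = 45 − (-291) = 336. Step 2 — v_2(336) = 4 (factor: 336 = (2^4 · 21); the sign does not affect v_p). Step 3 — |x − y|_2 = 2^{-4} = 1/16.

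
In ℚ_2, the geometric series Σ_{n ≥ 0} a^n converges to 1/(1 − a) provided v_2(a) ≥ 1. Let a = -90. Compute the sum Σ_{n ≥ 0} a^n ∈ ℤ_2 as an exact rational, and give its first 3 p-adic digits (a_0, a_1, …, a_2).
Σ a^n = 1/(1 − a) = 1/91;  first 3 digits = (1, 1, 0)

v_2(a) = 1 ≥ 1, so the series converges in ℤ_2 to 1/(1 − a) = 1/(1 − (-90)) = 1/91. Expand this rational in ℤ_2: compute digits iteratively via d_i = x_i mod 2, x_{i+1} = (x_i − d_i)/2. The first 3 digits are (1, 1, 0).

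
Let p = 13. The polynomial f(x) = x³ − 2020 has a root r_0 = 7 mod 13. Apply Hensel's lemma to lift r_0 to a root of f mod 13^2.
r_1 = 46 (mod 169)

Hensel: r_{i+1} = r_i − f(r_i)/f′(r_i) mod 13^{i+2}, where f′(x) = 3x². Iterate:
  r_0 = 7 (mod 13)
  r_1 = 46 (mod 169)
Final: r = 46 with f(r) ≡ 0 mod 13^2.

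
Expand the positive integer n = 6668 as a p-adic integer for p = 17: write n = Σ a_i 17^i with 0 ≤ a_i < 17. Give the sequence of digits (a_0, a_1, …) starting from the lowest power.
(a_0, a_1, …) = (4, 1, 6, 1)

Repeated division by 17 gives the digits low-to-high: 6668 = 4 + 1·17^1 + 6·17^2 + 1·17^3. Digit sequence: (4, 1, 6, 1).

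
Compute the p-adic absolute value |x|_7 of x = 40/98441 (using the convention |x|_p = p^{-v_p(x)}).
|40/98441|_7 = 2401

Step 1 — compute v_7(x) by factoring powers of 7 out of the numerator and denominator: v_7(40/98441) = -4. Step 2 — apply |x|_p = p^{-v_p(x)} = 7^{4} = 2401.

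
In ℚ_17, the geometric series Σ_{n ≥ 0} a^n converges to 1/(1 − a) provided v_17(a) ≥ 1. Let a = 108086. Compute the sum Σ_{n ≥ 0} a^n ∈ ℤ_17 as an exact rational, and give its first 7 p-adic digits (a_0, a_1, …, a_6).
Σ a^n = 1/(1 − a) = -1/108085;  first 7 digits = (1, 0, 0, 5, 1, 0, 8)

v_17(a) = 3 ≥ 1, so the series converges in ℤ_17 to 1/(1 − a) = 1/(1 − 108086) = -1/108085. Expand this rational in ℤ_17: compute digits iteratively via d_i = x_i mod 17, x_{i+1} = (x_i − d_i)/17. The first 7 digits are (1, 0, 0, 5, 1, 0, 8).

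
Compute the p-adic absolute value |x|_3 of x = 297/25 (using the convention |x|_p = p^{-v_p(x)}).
|297/25|_3 = 1/27

Step 1 — compute v_3(x) by factoring powers of 3 out of the numerator and denominator: v_3(297/25) = 3. Step 2 — apply |x|_p = p^{-v_p(x)} = 3^{-3} = 1/27.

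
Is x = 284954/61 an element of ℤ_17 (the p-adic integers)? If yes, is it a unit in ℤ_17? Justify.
x ∈ ℤ_17 but not a unit; v_17(x) = 3 > 0

ℤ_17 = {x ∈ ℚ_17 : v_17(x) ≥ 0} and ℤ_17^× = {x ∈ ℤ_17 : v_17(x) = 0}. Here v_17(284954/61) = v_17(num) − v_17(den) = 3; compare against these criteria.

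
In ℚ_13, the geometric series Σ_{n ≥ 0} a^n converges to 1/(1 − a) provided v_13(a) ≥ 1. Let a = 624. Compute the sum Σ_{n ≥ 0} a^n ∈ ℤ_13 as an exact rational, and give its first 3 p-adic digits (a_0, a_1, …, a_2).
Σ a^n = 1/(1 − a) = -1/623;  first 3 digits = (1, 9, 6)

v_13(a) = 1 ≥ 1, so the series converges in ℤ_13 to 1/(1 − a) = 1/(1 − 624) = -1/623. Expand this rational in ℤ_13: compute digits iteratively via d_i = x_i mod 13, x_{i+1} = (x_i − d_i)/13. The first 3 digits are (1, 9, 6).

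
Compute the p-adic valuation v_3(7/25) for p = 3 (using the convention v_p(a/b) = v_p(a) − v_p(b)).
v_3(7/25) = 0

Factor powers of 3 from the numerator and denominator of the reduced fraction: 7 = 3^0 · 7 and 25 = 3^0 · 25. Apply v_p(a/b) = v_p(a) − v_p(b): v_3(7/25) = 0 − 0 = 0.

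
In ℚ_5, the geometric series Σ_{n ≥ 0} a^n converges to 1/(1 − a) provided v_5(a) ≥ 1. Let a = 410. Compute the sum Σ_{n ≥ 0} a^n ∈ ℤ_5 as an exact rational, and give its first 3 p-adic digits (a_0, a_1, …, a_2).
Σ a^n = 1/(1 − a) = -1/409;  first 3 digits = (1, 2, 0)

v_5(a) = 1 ≥ 1, so the series converges in ℤ_5 to 1/(1 − a) = 1/(1 − 410) = -1/409. Expand this rational in ℤ_5: compute digits iteratively via d_i = x_i mod 5, x_{i+1} = (x_i − d_i)/5. The first 3 digits are (1, 2, 0).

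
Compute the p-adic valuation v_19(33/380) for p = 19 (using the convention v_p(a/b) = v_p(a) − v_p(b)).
v_19(33/380) = -1

Factor powers of 19 from the numerator and denominator of the reduced fraction: 33 = 19^0 · 33 and 380 = 19^1 · 20. Apply v_p(a/b) = v_p(a) − v_p(b): v_19(33/380) = 0 − 1 = -1.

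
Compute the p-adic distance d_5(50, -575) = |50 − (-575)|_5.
d_5(50, -575) = 1/625

Step 1 — x − y = 50 − (-575) = 625. Step 2 — v_5(625) = 4 (factor: 625 = (5^4 · 1); the sign does not affect v_p). Step 3 — |x − y|_5 = 5^{-4} = 1/625.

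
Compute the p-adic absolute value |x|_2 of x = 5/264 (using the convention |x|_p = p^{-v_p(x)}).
|5/264|_2 = 8

Step 1 — compute v_2(x) by factoring powers of 2 out of the numerator and denominator: v_2(5/264) = -3. Step 2 — apply |x|_p = p^{-v_p(x)} = 2^{3} = 8.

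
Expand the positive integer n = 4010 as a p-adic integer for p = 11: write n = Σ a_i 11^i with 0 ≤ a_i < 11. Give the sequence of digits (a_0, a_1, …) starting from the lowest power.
(a_0, a_1, …) = (6, 1, 0, 3)

Repeated division by 11 gives the digits low-to-high: 4010 = 6 + 1·11^1 + 3·11^3. Digit sequence: (6, 1, 0, 3).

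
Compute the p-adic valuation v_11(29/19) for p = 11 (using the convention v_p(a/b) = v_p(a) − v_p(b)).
v_11(29/19) = 0

Factor powers of 11 from the numerator and denominator of the reduced fraction: 29 = 11^0 · 29 and 19 = 11^0 · 19. Apply v_p(a/b) = v_p(a) − v_p(b): v_11(29/19) = 0 − 0 = 0.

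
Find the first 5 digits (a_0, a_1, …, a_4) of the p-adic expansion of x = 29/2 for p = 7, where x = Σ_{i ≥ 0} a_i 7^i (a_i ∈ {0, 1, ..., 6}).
(a_0, …, a_4) = (4, 5, 3, 3, 3)

v_7(29/2) = 0 (numerator and denominator both coprime to 7), so x ∈ ℤ_7^×. Compute digits iteratively via a_i = x_i mod 7, x_{i+1} = (x_i − a_i)/7, with x_0 = x:
  x_0 = 29/2;  a_0 = 4;  x_1 = (x_0 − 4)/7 = 3/2
  x_1 = 3/2;  a_1 = 5;  x_2 = (x_1 − 5)/7 = -1/2
  x_2 = -1/2;  a_2 = 3;  x_3 = (x_2 − 3)/7 = -1/2
  x_3 = -1/2;  a_3 = 3;  x_4 = (x_3 − 3)/7 = -1/2
  x_4 = -1/2;  a_4 = 3;  x_5 = (x_4 − 3)/7 = -1/2
Digits: (4, 5, 3, 3, 3).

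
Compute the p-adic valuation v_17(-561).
v_17(-561) = 1

v_17(n) is the largest exponent k such that 17^k divides n. Factor out: -561 = -17^1 · 33. (Sign doesn't affect v_p.) So v_17(-561) = 1.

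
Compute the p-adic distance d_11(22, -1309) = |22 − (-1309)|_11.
d_11(22, -1309) = 1/1331

Step 1 — x − y = 22 − (-1309) = 1331. Step 2 — v_11(1331) = 3 (factor: 1331 = (11^3 · 1); the sign does not affect v_p). Step 3 — |x − y|_11 = 11^{-3} = 1/1331.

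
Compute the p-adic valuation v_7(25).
v_7(25) = 0

v_7(n) is the largest exponent k such that 7^k divides n. Factor out: 25 = 7^0 · 25. (Sign doesn't affect v_p.) So v_7(25) = 0.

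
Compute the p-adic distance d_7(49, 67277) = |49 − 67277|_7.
d_7(49, 67277) = 1/16807

Step 1 — x − y = 49 − 67277 = -67228. Step 2 — v_7(-67228) = 5 (factor: -67228 = −(7^5 · 4); the sign does not affect v_p). Step 3 — |x − y|_7 = 7^{-5} = 1/16807.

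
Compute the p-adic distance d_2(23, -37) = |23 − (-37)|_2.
d_2(23, -37) = 1/4

Step 1 — x − y = 23 − (-37) = 60. Step 2 — v_2(60) = 2 (factor: 60 = (2^2 · 15); the sign does not affect v_p). Step 3 — |x − y|_2 = 2^{-2} = 1/4.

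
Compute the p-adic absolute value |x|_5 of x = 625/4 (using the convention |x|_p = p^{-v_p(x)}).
|625/4|_5 = 1/625

Step 1 — compute v_5(x) by factoring powers of 5 out of the numerator and denominator: v_5(625/4) = 4. Step 2 — apply |x|_p = p^{-v_p(x)} = 5^{-4} = 1/625.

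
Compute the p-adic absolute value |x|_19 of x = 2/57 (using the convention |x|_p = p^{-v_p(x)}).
|2/57|_19 = 19

Step 1 — compute v_19(x) by factoring powers of 19 out of the numerator and denominator: v_19(2/57) = -1. Step 2 — apply |x|_p = p^{-v_p(x)} = 19^{1} = 19.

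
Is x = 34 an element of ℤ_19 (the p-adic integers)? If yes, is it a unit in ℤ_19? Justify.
x ∈ ℤ_19^× (unit); v_19(x) = 0

ℤ_19 = {x ∈ ℚ_19 : v_19(x) ≥ 0} and ℤ_19^× = {x ∈ ℤ_19 : v_19(x) = 0}. Here v_19(34) = v_19(num) − v_19(den) = 0; compare against these criteria.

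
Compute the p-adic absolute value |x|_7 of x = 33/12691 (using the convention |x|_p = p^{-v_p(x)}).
|33/12691|_7 = 343

Step 1 — compute v_7(x) by factoring powers of 7 out of the numerator and denominator: v_7(33/12691) = -3. Step 2 — apply |x|_p = p^{-v_p(x)} = 7^{3} = 343.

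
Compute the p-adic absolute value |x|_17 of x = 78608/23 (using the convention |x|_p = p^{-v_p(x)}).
|78608/23|_17 = 1/4913

Step 1 — compute v_17(x) by factoring powers of 17 out of the numerator and denominator: v_17(78608/23) = 3. Step 2 — apply |x|_p = p^{-v_p(x)} = 17^{-3} = 1/4913.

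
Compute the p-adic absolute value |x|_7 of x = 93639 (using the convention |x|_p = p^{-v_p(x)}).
|93639|_7 = 1/2401

Step 1 — compute v_7(x) by factoring powers of 7 out of the numerator and denominator: v_7(93639) = 4. Step 2 — apply |x|_p = p^{-v_p(x)} = 7^{-4} = 1/2401.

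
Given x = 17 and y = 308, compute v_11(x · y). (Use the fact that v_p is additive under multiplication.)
v_11(5236) = 1

v_p(x) = 0 (factor: 17 = 11^0 · 17); v_p(y) = 1 (factor: 308 = 11^1 · 28). Additivity: v_p(xy) = v_p(x) + v_p(y) = 0 + 1 = 1. (Direct check: xy = 5236 = 11^1 · (476).)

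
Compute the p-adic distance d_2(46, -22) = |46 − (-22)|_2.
d_2(46, -22) = 1/4

Step 1 — x − y = 46 − (-22) = 68. Step 2 — v_2(68) = 2 (factor: 68 = (2^2 · 17); the sign does not affect v_p). Step 3 — |x − y|_2 = 2^{-2} = 1/4.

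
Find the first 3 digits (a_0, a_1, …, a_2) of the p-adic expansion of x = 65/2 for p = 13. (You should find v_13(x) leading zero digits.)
(a_0, …, a_2) = (0, 9, 6)

v_13(65/2) = 1, so a_0 = ... = a_0 = 0. Factor out: x = 13^1 · u with u = 5/2 a unit in ℤ_13. Expand u iteratively via a_{v+i} = u_i mod 13, u_{i+1} = (u_i − a_{v+i})/13:
  u_0 = 5/2;  a_1 = 9;  u_1 = (u_0 − 9)/13 = -1/2
  u_1 = -1/2;  a_2 = 6;  u_2 = (u_1 − 6)/13 = -1/2
Digits: (0, 9, 6).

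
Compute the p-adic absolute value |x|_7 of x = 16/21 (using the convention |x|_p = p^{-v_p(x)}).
|16/21|_7 = 7

Step 1 — compute v_7(x) by factoring powers of 7 out of the numerator and denominator: v_7(16/21) = -1. Step 2 — apply |x|_p = p^{-v_p(x)} = 7^{1} = 7.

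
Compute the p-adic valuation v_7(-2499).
v_7(-2499) = 2

v_7(n) is the largest exponent k such that 7^k divides n. Factor out: -2499 = -7^2 · 51. (Sign doesn't affect v_p.) So v_7(-2499) = 2.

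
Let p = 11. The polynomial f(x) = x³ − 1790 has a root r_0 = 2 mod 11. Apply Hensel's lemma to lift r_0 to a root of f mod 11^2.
r_1 = 90 (mod 121)

Hensel: r_{i+1} = r_i − f(r_i)/f′(r_i) mod 11^{i+2}, where f′(x) = 3x². Iterate:
  r_0 = 2 (mod 11)
  r_1 = 90 (mod 121)
Final: r = 90 with f(r) ≡ 0 mod 11^2.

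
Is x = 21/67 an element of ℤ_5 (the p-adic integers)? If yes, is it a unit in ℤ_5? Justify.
x ∈ ℤ_5^× (unit); v_5(x) = 0

ℤ_5 = {x ∈ ℚ_5 : v_5(x) ≥ 0} and ℤ_5^× = {x ∈ ℤ_5 : v_5(x) = 0}. Here v_5(21/67) = v_5(num) − v_5(den) = 0; compare against these criteria.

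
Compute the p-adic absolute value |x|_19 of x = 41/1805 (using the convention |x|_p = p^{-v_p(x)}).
|41/1805|_19 = 361

Step 1 — compute v_19(x) by factoring powers of 19 out of the numerator and denominator: v_19(41/1805) = -2. Step 2 — apply |x|_p = p^{-v_p(x)} = 19^{2} = 361.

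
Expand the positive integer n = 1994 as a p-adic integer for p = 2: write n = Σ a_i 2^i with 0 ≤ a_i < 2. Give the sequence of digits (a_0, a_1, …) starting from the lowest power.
(a_0, a_1, …) = (0, 1, 0, 1, 0, 0, 1, 1, 1, 1, 1)

Repeated division by 2 gives the digits low-to-high: 1994 = 1·2^1 + 1·2^3 + 1·2^6 + 1·2^7 + 1·2^8 + 1·2^9 + 1·2^10. Digit sequence: (0, 1, 0, 1, 0, 0, 1, 1, 1, 1, 1).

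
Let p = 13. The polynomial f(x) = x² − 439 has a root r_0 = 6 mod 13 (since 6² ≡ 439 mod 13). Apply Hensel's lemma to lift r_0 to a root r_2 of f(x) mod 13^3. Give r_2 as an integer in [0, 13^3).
r_2 = 786 (mod 2197)

Hensel's recurrence: r_{i+1} = r_i − f(r_i)·(f′(r_i))^{-1} mod 13^{i+2}, with f′(x) = 2x. Iterate:
  r_0 = 6 (mod 13)
  r_1 = 110 (mod 169)
  r_2 = 786 (mod 2197)
Final: r_2 = 786, and one checks f(r_2) ≡ 0 mod 13^3.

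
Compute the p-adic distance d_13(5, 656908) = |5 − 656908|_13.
d_13(5, 656908) = 1/28561

Step 1 — x − y = 5 − 656908 = -656903. Step 2 — v_13(-656903) = 4 (factor: -656903 = −(13^4 · 23); the sign does not affect v_p). Step 3 — |x − y|_13 = 13^{-4} = 1/28561.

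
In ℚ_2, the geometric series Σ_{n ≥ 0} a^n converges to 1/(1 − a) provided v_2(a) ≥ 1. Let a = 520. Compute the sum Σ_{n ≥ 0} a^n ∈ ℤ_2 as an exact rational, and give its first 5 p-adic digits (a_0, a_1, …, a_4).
Σ a^n = 1/(1 − a) = -1/519;  first 5 digits = (1, 0, 0, 1, 0)

v_2(a) = 3 ≥ 1, so the series converges in ℤ_2 to 1/(1 − a) = 1/(1 − 520) = -1/519. Expand this rational in ℤ_2: compute digits iteratively via d_i = x_i mod 2, x_{i+1} = (x_i − d_i)/2. The first 5 digits are (1, 0, 0, 1, 0).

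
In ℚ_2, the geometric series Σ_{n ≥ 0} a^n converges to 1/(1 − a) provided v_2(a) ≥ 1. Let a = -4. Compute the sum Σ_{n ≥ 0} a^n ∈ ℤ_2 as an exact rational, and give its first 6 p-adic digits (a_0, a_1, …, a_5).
Σ a^n = 1/(1 − a) = 1/5;  first 6 digits = (1, 0, 1, 1, 0, 0)

v_2(a) = 2 ≥ 1, so the series converges in ℤ_2 to 1/(1 − a) = 1/(1 − (-4)) = 1/5. Expand this rational in ℤ_2: compute digits iteratively via d_i = x_i mod 2, x_{i+1} = (x_i − d_i)/2. The first 6 digits are (1, 0, 1, 1, 0, 0).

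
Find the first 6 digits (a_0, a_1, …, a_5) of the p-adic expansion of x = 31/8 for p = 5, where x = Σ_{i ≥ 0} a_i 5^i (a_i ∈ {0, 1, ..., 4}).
(a_0, …, a_5) = (2, 1, 3, 0, 3, 0)

v_5(31/8) = 0 (numerator and denominator both coprime to 5), so x ∈ ℤ_5^×. Compute digits iteratively via a_i = x_i mod 5, x_{i+1} = (x_i − a_i)/5, with x_0 = x:
  x_0 = 31/8;  a_0 = 2;  x_1 = (x_0 − 2)/5 = 3/8
  x_1 = 3/8;  a_1 = 1;  x_2 = (x_1 − 1)/5 = -1/8
  x_2 = -1/8;  a_2 = 3;  x_3 = (x_2 − 3)/5 = -5/8
  x_3 = -5/8;  a_3 = 0;  x_4 = (x_3 − 0)/5 = -1/8
  x_4 = -1/8;  a_4 = 3;  x_5 = (x_4 − 3)/5 = -5/8
  x_5 = -5/8;  a_5 = 0;  x_6 = (x_5 − 0)/5 = -1/8
Digits: (2, 1, 3, 0, 3, 0).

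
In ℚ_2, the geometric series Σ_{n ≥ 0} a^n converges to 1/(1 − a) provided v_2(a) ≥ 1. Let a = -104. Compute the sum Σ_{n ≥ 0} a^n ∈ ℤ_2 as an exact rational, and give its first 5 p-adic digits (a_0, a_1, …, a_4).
Σ a^n = 1/(1 − a) = 1/105;  first 5 digits = (1, 0, 0, 1, 1)

v_2(a) = 3 ≥ 1, so the series converges in ℤ_2 to 1/(1 − a) = 1/(1 − (-104)) = 1/105. Expand this rational in ℤ_2: compute digits iteratively via d_i = x_i mod 2, x_{i+1} = (x_i − d_i)/2. The first 5 digits are (1, 0, 0, 1, 1).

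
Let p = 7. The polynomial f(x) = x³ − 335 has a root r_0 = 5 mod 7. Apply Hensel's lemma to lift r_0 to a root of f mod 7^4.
r_3 = 1027 (mod 2401)

Hensel: r_{i+1} = r_i − f(r_i)/f′(r_i) mod 7^{i+2}, where f′(x) = 3x². Iterate:
  r_0 = 5 (mod 7)
  r_1 = 47 (mod 49)
  r_2 = 341 (mod 343)
  r_3 = 1027 (mod 2401)
Final: r = 1027 with f(r) ≡ 0 mod 7^4.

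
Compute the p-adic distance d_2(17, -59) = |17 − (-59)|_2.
d_2(17, -59) = 1/4

Step 1 — x − y = 17 − (-59) = 76. Step 2 — v_2(76) = 2 (factor: 76 = (2^2 · 19); the sign does not affect v_p). Step 3 — |x − y|_2 = 2^{-2} = 1/4.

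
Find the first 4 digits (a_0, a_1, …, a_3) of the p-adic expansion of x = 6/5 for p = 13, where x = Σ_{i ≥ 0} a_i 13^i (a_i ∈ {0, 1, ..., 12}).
(a_0, …, a_3) = (9, 2, 5, 10)

v_13(6/5) = 0 (numerator and denominator both coprime to 13), so x ∈ ℤ_13^×. Compute digits iteratively via a_i = x_i mod 13, x_{i+1} = (x_i − a_i)/13, with x_0 = x:
  x_0 = 6/5;  a_0 = 9;  x_1 = (x_0 − 9)/13 = -3/5
  x_1 = -3/5;  a_1 = 2;  x_2 = (x_1 − 2)/13 = -1/5
  x_2 = -1/5;  a_2 = 5;  x_3 = (x_2 − 5)/13 = -2/5
  x_3 = -2/5;  a_3 = 10;  x_4 = (x_3 − 10)/13 = -4/5
Digits: (9, 2, 5, 10).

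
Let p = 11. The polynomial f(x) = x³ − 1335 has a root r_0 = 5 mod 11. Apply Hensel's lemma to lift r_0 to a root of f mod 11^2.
r_1 = 5 (mod 121)

Hensel: r_{i+1} = r_i − f(r_i)/f′(r_i) mod 11^{i+2}, where f′(x) = 3x². Iterate:
  r_0 = 5 (mod 11)
  r_1 = 5 (mod 121)
Final: r = 5 with f(r) ≡ 0 mod 11^2.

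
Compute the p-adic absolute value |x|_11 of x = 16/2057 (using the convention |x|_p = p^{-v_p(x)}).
|16/2057|_11 = 121

Step 1 — compute v_11(x) by factoring powers of 11 out of the numerator and denominator: v_11(16/2057) = -2. Step 2 — apply |x|_p = p^{-v_p(x)} = 11^{2} = 121.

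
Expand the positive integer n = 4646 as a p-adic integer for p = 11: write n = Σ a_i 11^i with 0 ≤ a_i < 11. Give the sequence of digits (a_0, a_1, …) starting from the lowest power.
(a_0, a_1, …) = (4, 4, 5, 3)

Repeated division by 11 gives the digits low-to-high: 4646 = 4 + 4·11^1 + 5·11^2 + 3·11^3. Digit sequence: (4, 4, 5, 3).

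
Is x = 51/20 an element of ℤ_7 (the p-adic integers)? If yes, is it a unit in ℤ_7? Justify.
x ∈ ℤ_7^× (unit); v_7(x) = 0

ℤ_7 = {x ∈ ℚ_7 : v_7(x) ≥ 0} and ℤ_7^× = {x ∈ ℤ_7 : v_7(x) = 0}. Here v_7(51/20) = v_7(num) − v_7(den) = 0; compare against these criteria.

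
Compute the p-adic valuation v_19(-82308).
v_19(-82308) = 3

v_19(n) is the largest exponent k such that 19^k divides n. Factor out: -82308 = -19^3 · 12. (Sign doesn't affect v_p.) So v_19(-82308) = 3.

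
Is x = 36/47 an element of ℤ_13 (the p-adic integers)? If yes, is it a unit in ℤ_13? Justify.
x ∈ ℤ_13^× (unit); v_13(x) = 0

ℤ_13 = {x ∈ ℚ_13 : v_13(x) ≥ 0} and ℤ_13^× = {x ∈ ℤ_13 : v_13(x) = 0}. Here v_13(36/47) = v_13(num) − v_13(den) = 0; compare against these criteria.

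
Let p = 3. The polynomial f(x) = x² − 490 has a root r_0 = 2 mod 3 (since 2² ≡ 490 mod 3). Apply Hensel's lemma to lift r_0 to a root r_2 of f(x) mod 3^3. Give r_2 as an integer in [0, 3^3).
r_2 = 2 (mod 27)

Hensel's recurrence: r_{i+1} = r_i − f(r_i)·(f′(r_i))^{-1} mod 3^{i+2}, with f′(x) = 2x. Iterate:
  r_0 = 2 (mod 3)
  r_1 = 2 (mod 9)
  r_2 = 2 (mod 27)
Final: r_2 = 2, and one checks f(r_2) ≡ 0 mod 3^3.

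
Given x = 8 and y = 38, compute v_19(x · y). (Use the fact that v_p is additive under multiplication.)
v_19(304) = 1

v_p(x) = 0 (factor: 8 = 19^0 · 8); v_p(y) = 1 (factor: 38 = 19^1 · 2). Additivity: v_p(xy) = v_p(x) + v_p(y) = 0 + 1 = 1. (Direct check: xy = 304 = 19^1 · (16).)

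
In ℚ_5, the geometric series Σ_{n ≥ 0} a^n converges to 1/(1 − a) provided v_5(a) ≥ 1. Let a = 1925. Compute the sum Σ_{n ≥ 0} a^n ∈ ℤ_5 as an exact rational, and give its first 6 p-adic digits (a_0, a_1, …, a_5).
Σ a^n = 1/(1 − a) = -1/1924;  first 6 digits = (1, 0, 2, 0, 2, 1)

v_5(a) = 2 ≥ 1, so the series converges in ℤ_5 to 1/(1 − a) = 1/(1 − 1925) = -1/1924. Expand this rational in ℤ_5: compute digits iteratively via d_i = x_i mod 5, x_{i+1} = (x_i − d_i)/5. The first 6 digits are (1, 0, 2, 0, 2, 1).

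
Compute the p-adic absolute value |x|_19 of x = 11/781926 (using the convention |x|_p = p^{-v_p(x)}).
|11/781926|_19 = 130321

Step 1 — compute v_19(x) by factoring powers of 19 out of the numerator and denominator: v_19(11/781926) = -4. Step 2 — apply |x|_p = p^{-v_p(x)} = 19^{4} = 130321.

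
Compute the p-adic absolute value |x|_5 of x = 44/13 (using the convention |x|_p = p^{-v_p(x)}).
|44/13|_5 = 1

Step 1 — compute v_5(x) by factoring powers of 5 out of the numerator and denominator: v_5(44/13) = 0. Step 2 — apply |x|_p = p^{-v_p(x)} = 5^{0} = 1.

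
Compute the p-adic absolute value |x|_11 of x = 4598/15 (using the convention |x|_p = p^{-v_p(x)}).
|4598/15|_11 = 1/121

Step 1 — compute v_11(x) by factoring powers of 11 out of the numerator and denominator: v_11(4598/15) = 2. Step 2 — apply |x|_p = p^{-v_p(x)} = 11^{-2} = 1/121.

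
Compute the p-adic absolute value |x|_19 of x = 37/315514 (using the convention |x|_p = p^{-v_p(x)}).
|37/315514|_19 = 6859

Step 1 — compute v_19(x) by factoring powers of 19 out of the numerator and denominator: v_19(37/315514) = -3. Step 2 — apply |x|_p = p^{-v_p(x)} = 19^{3} = 6859.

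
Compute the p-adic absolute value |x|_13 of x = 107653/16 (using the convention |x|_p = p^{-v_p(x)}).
|107653/16|_13 = 1/2197

Step 1 — compute v_13(x) by factoring powers of 13 out of the numerator and denominator: v_13(107653/16) = 3. Step 2 — apply |x|_p = p^{-v_p(x)} = 13^{-3} = 1/2197.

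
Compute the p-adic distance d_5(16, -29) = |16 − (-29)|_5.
d_5(16, -29) = 1/5

Step 1 — x − y = 16 − (-29) = 45. Step 2 — v_5(45) = 1 (factor: 45 = (5^1 · 9); the sign does not affect v_p). Step 3 — |x − y|_5 = 5^{-1} = 1/5.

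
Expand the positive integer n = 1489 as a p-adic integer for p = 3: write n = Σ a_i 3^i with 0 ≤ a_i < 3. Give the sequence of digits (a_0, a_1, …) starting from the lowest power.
(a_0, a_1, …) = (1, 1, 0, 1, 0, 0, 2)

Repeated division by 3 gives the digits low-to-high: 1489 = 1 + 1·3^1 + 1·3^3 + 2·3^6. Digit sequence: (1, 1, 0, 1, 0, 0, 2).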